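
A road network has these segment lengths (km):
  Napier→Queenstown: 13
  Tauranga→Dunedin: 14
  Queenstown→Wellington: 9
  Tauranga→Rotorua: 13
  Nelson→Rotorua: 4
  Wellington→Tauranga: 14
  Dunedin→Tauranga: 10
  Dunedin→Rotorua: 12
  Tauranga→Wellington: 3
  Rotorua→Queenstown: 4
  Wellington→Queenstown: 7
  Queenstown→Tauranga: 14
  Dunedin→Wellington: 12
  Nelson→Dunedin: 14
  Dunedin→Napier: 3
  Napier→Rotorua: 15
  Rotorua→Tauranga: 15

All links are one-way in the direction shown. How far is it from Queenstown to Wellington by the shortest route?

9

Candidate routes:
Queenstown → Tauranga → Wellington: 14 + 3 = 17
Queenstown → Tauranga → Dunedin → Wellington: 14 + 14 + 12 = 40
Queenstown → Wellington: 9
The minimum is 9 km.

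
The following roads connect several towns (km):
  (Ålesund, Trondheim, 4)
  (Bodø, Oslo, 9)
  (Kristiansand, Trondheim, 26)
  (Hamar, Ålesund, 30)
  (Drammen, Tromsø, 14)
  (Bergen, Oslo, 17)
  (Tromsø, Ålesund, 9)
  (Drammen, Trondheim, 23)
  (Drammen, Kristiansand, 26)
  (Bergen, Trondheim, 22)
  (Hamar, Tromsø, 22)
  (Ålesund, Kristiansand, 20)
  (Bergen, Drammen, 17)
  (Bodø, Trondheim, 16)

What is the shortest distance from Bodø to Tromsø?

Checking several routes:
Bodø→Trondheim→Bergen→Drammen→Tromsø: 16 + 22 + 17 + 14 = 69
Bodø→Trondheim→Kristiansand→Ålesund→Tromsø: 16 + 26 + 20 + 9 = 71
Bodø→Trondheim→Drammen→Tromsø: 16 + 23 + 14 = 53
Bodø→Oslo→Bergen→Trondheim→Ålesund→Tromsø: 9 + 17 + 22 + 4 + 9 = 61
Bodø→Trondheim→Ålesund→Tromsø: 16 + 4 + 9 = 29
Bodø→Oslo→Bergen→Drammen→Tromsø: 9 + 17 + 17 + 14 = 57
The minimum is 29 km.

29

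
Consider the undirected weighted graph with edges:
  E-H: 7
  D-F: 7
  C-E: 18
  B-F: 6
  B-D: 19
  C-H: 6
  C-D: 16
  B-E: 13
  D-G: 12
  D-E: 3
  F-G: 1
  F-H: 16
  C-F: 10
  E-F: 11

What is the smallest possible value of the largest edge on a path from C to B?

7

Checking several routes:
C→H→E→B: max(6, 7, 13) = 13
C→H→E→F→B: max(6, 7, 11, 6) = 11
C→H→E→D→F→B: max(6, 7, 3, 7, 6) = 7
C→H→E→D→G→F→B: max(6, 7, 3, 12, 1, 6) = 12
C→F→B: max(10, 6) = 10
Smallest bottleneck: 7.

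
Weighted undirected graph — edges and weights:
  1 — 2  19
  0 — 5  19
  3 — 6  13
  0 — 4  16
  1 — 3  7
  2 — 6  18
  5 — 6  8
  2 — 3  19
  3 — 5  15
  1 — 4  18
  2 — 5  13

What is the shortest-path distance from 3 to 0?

A few of the 3→0 routes:
3-6-5-0: 13 + 8 + 19 = 40
3-1-4-0: 7 + 18 + 16 = 41
3-5-0: 15 + 19 = 34
The minimum is 34.

34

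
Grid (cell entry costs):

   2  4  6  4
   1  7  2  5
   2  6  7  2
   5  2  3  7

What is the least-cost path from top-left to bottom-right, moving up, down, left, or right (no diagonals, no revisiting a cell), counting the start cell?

Best path: (0,0) → (1,0) → (2,0) → (3,0) → (3,1) → (3,2) → (3,3)
Cost: 2 + 1 + 2 + 5 + 2 + 3 + 7 = 22

22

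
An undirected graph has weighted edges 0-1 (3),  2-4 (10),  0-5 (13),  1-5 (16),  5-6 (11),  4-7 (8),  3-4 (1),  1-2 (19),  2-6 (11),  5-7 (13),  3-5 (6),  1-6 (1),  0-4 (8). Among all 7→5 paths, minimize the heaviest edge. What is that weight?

Some routes from 7 to 5:
7 -> 4 -> 2 -> 6 -> 1 -> 0 -> 5: max(8, 10, 11, 1, 3, 13) = 13
7 -> 4 -> 2 -> 6 -> 5: max(8, 10, 11, 11) = 11
7 -> 4 -> 3 -> 5: max(8, 1, 6) = 8
7 -> 4 -> 0 -> 1 -> 6 -> 5: max(8, 8, 3, 1, 11) = 11
The minimum achievable maximum is 8.

8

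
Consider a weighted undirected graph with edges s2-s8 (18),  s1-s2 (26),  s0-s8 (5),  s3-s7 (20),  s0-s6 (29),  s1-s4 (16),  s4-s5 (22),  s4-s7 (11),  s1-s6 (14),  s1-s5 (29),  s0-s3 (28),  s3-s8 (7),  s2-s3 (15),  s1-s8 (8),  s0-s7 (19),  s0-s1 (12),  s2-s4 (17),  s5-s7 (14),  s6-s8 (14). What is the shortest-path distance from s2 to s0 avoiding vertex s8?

Some routes from s2 to s0 avoiding s8:
s2 → s3 → s7 → s0: 15 + 20 + 19 = 54
s2 → s4 → s1 → s0: 17 + 16 + 12 = 45
s2 → s1 → s6 → s0: 26 + 14 + 29 = 69
s2 → s3 → s0: 15 + 28 = 43
s2 → s1 → s0: 26 + 12 = 38
s2 → s4 → s7 → s0: 17 + 11 + 19 = 47
Shortest: 38.

38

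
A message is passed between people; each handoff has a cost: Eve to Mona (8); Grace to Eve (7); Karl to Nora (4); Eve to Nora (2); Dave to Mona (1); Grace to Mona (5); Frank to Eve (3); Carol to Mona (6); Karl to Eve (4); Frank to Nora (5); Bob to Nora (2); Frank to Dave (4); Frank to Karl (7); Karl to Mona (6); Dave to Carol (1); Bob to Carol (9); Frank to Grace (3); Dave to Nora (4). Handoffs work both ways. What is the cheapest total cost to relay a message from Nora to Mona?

5

A few of the Nora→Mona routes:
Nora -> Karl -> Mona: 4 + 6 = 10
Nora -> Eve -> Mona: 2 + 8 = 10
Nora -> Dave -> Mona: 4 + 1 = 5
Nora -> Eve -> Frank -> Dave -> Mona: 2 + 3 + 4 + 1 = 10
The minimum is 5.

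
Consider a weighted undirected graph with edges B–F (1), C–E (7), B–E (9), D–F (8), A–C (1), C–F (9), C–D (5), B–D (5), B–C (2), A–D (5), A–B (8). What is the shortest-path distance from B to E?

Some routes from B to E:
B-D-C-E: 5 + 5 + 7 = 17
B-C-E: 2 + 7 = 9
B-F-C-E: 1 + 9 + 7 = 17
B-A-C-E: 8 + 1 + 7 = 16
B-E: 9
B-D-A-C-E: 5 + 5 + 1 + 7 = 18
Best route has total 9.

9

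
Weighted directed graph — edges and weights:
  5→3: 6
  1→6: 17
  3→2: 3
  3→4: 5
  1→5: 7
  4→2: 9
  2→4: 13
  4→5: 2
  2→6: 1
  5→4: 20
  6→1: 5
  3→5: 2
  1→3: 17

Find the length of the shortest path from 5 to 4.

Paths from 5 to 4:
5→3→4: 6 + 5 = 11
5→4: 20
5→3→2→4: 6 + 3 + 13 = 22
Shortest: 11.

11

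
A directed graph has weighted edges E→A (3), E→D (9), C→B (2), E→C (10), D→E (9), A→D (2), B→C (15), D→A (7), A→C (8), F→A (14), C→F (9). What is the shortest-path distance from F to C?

Candidate routes:
F-A-C: 14 + 8 = 22
F-A-D-E-C: 14 + 2 + 9 + 10 = 35
Shortest: 22.

22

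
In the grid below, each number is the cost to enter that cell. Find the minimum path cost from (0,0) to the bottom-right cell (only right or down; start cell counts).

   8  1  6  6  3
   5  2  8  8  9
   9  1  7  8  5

32

Path [0,0] → [0,1] → [1,1] → [2,1] → [2,2] → [2,3] → [2,4]: 8 + 1 + 2 + 1 + 7 + 8 + 5 = 32.
(Top row then right column would cost 38.)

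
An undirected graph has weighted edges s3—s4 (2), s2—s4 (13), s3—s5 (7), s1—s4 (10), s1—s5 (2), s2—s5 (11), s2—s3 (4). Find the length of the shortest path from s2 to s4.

Some routes from s2 to s4:
s2 - s3 - s4: 4 + 2 = 6
s2 - s4: 13
s2 - s3 - s5 - s1 - s4: 4 + 7 + 2 + 10 = 23
s2 - s5 - s3 - s4: 11 + 7 + 2 = 20
Best route has total 6.

6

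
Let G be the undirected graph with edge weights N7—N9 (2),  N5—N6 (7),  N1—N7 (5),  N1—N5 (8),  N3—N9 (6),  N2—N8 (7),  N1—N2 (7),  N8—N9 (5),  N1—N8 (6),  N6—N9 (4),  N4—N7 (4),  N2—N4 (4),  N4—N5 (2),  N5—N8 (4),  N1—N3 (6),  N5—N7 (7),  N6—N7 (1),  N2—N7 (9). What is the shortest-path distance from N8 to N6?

Comparing a few candidate routes:
N8 → N5 → N6: 4 + 7 = 11
N8 → N9 → N7 → N6: 5 + 2 + 1 = 8
N8 → N1 → N7 → N6: 6 + 5 + 1 = 12
N8 → N5 → N7 → N6: 4 + 7 + 1 = 12
N8 → N9 → N6: 5 + 4 = 9
N8 → N5 → N4 → N7 → N6: 4 + 2 + 4 + 1 = 11
Shortest: 8.

8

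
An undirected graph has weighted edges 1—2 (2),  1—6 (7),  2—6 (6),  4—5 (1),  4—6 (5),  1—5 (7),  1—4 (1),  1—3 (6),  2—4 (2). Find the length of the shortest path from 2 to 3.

8

Comparing a few candidate routes:
2-4-5-1-3: 2 + 1 + 7 + 6 = 16
2-1-3: 2 + 6 = 8
2-4-1-3: 2 + 1 + 6 = 9
2-6-4-1-3: 6 + 5 + 1 + 6 = 18
Best route has total 8.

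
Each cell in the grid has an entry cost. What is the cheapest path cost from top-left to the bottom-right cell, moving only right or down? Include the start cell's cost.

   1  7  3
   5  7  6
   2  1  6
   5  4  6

Cheapest: (0,0) (1,0) (2,0) (2,1) (3,1) (3,2)
  1 + 5 + 2 + 1 + 4 + 6 = 19
For comparison, the top-then-right route costs 29.

19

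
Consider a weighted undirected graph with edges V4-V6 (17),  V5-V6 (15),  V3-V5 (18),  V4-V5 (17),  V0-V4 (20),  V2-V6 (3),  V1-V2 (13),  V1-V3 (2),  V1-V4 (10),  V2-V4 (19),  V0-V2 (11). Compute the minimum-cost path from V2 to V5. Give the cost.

18

Some routes from V2 to V5:
V2-V1-V3-V5: 13 + 2 + 18 = 33
V2-V1-V4-V5: 13 + 10 + 17 = 40
V2-V4-V5: 19 + 17 = 36
V2-V6-V5: 3 + 15 = 18
V2-V6-V4-V5: 3 + 17 + 17 = 37
Shortest: 18.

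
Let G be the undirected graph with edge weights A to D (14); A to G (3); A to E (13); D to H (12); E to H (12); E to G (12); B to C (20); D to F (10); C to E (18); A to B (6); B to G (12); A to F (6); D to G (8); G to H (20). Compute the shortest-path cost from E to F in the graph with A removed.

Checking several routes:
E - H - G - D - F: 12 + 20 + 8 + 10 = 50
E - G - D - F: 12 + 8 + 10 = 30
E - G - H - D - F: 12 + 20 + 12 + 10 = 54
E - H - D - F: 12 + 12 + 10 = 34
E - C - B - G - D - F: 18 + 20 + 12 + 8 + 10 = 68
Best route has total 30.

30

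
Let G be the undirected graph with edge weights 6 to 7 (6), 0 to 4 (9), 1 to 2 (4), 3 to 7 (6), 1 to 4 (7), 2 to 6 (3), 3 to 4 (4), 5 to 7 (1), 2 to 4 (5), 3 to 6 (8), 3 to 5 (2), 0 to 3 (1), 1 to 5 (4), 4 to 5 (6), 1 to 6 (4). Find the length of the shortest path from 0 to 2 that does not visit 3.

14

Checking several routes:
0 -> 4 -> 2: 9 + 5 = 14
0 -> 4 -> 1 -> 6 -> 2: 9 + 7 + 4 + 3 = 23
0 -> 4 -> 1 -> 2: 9 + 7 + 4 = 20
Shortest: 14.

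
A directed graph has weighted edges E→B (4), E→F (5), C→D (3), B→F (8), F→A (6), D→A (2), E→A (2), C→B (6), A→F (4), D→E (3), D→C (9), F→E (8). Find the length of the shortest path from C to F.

9

Checking several routes:
C → D → E → F: 3 + 3 + 5 = 11
C → D → A → F: 3 + 2 + 4 = 9
C → D → E → A → F: 3 + 3 + 2 + 4 = 12
Best route has total 9.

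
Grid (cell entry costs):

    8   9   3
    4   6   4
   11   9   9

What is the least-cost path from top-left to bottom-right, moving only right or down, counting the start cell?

Cheapest: (0,0) (1,0) (1,1) (1,2) (2,2)
  8 + 4 + 6 + 4 + 9 = 31
(Top row then right column would cost 33.)

31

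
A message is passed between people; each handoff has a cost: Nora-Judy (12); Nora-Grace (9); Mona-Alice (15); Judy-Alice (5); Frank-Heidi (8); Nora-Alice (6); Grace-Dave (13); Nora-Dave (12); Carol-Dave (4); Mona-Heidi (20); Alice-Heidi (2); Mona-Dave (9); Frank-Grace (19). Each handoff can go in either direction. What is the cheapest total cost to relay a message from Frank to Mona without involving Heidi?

Checking several routes:
Frank - Grace - Nora - Judy - Alice - Mona: 19 + 9 + 12 + 5 + 15 = 60
Frank - Grace - Nora - Alice - Mona: 19 + 9 + 6 + 15 = 49
Frank - Grace - Dave - Mona: 19 + 13 + 9 = 41
Frank - Grace - Nora - Dave - Mona: 19 + 9 + 12 + 9 = 49
Best route has total 41.

41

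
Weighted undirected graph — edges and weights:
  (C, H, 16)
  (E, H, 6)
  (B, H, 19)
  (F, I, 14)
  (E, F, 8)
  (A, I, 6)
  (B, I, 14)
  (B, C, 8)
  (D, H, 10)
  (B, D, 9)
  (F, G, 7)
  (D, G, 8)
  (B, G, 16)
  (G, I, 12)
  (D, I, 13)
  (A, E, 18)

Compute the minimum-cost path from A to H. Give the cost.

Some routes from A to H:
A - I - F - E - H: 6 + 14 + 8 + 6 = 34
A - I - D - H: 6 + 13 + 10 = 29
A - E - H: 18 + 6 = 24
A - I - G - D - H: 6 + 12 + 8 + 10 = 36
Shortest: 24.

24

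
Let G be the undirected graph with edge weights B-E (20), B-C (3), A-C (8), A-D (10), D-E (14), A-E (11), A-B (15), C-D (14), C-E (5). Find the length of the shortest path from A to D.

A few of the A→D routes:
A -> C -> D: 8 + 14 = 22
A -> D: 10
A -> C -> E -> D: 8 + 5 + 14 = 27
A -> E -> D: 11 + 14 = 25
The minimum is 10.

10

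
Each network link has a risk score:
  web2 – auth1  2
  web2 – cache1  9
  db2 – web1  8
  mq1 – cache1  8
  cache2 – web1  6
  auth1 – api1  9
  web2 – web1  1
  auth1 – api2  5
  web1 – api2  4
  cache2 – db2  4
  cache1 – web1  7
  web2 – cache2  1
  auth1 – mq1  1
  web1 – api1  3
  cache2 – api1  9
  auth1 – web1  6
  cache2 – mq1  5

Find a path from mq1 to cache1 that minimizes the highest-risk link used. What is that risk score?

7

Comparing a few candidate routes:
mq1 → auth1 → web1 → cache1: max(1, 6, 7) = 7
mq1 → auth1 → api2 → web1 → cache1: max(1, 5, 4, 7) = 7
mq1 → auth1 → web2 → web1 → cache1: max(1, 2, 1, 7) = 7
The minimum achievable maximum is 7.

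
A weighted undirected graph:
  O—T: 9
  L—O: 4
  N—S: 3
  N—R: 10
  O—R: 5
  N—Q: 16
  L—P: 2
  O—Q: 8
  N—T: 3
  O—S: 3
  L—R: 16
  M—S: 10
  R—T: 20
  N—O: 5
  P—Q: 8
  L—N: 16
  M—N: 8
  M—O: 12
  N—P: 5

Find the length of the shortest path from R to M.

17

Comparing a few candidate routes:
R -> O -> M: 5 + 12 = 17
R -> N -> M: 10 + 8 = 18
R -> O -> N -> M: 5 + 5 + 8 = 18
The minimum is 17.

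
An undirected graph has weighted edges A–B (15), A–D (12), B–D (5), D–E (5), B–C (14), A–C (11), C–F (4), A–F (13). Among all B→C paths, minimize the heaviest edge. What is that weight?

12

Checking several routes:
B -> A -> F -> C: max(15, 13, 4) = 15
B -> D -> A -> C: max(5, 12, 11) = 12
B -> D -> A -> F -> C: max(5, 12, 13, 4) = 13
B -> C: max(14) = 14
The minimum achievable maximum is 12.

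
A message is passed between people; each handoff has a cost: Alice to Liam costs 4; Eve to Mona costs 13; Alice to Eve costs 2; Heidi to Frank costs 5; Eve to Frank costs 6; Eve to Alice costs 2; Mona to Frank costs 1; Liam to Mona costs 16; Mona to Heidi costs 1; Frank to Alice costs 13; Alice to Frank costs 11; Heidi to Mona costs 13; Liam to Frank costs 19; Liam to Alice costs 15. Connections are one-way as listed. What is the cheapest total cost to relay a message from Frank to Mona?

28

Paths from Frank to Mona:
Frank - Alice - Eve - Mona: 13 + 2 + 13 = 28
Frank - Alice - Liam - Mona: 13 + 4 + 16 = 33
The minimum is 28.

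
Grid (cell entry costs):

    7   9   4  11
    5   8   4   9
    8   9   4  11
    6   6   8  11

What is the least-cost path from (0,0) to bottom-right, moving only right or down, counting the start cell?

47

Cheapest: [0,0]→[0,1]→[0,2]→[1,2]→[2,2]→[3,2]→[3,3]
  7 + 9 + 4 + 4 + 4 + 8 + 11 = 47
For comparison, the top-then-right route costs 62.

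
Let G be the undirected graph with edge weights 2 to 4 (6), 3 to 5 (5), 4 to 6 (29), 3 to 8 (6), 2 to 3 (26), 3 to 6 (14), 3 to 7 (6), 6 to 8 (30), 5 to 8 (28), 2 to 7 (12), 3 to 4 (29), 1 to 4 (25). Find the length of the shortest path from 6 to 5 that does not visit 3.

58

Routes from 6 to 5 avoiding 3:
6 → 8 → 5: 30 + 28 = 58
The minimum is 58.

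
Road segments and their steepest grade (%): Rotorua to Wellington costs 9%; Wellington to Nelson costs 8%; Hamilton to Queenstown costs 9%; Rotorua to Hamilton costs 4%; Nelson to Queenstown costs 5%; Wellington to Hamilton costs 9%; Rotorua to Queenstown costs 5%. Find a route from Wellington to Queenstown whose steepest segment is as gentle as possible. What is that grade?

Routes from Wellington to Queenstown:
Wellington→Rotorua→Hamilton→Queenstown: max(9, 4, 9) = 9
Wellington→Nelson→Queenstown: max(8, 5) = 8
Wellington→Rotorua→Queenstown: max(9, 5) = 9
Wellington→Hamilton→Rotorua→Queenstown: max(9, 4, 5) = 9
Wellington→Hamilton→Queenstown: max(9, 9) = 9
Best route has worst link 8%.

8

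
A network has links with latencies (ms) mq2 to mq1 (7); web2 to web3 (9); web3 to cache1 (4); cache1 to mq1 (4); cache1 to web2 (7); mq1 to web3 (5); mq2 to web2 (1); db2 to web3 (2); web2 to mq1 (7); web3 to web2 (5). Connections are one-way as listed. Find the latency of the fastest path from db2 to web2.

Routes from db2 to web2:
db2 - web3 - cache1 - web2: 2 + 4 + 7 = 13
db2 - web3 - web2: 2 + 5 = 7
Best route has total 7 ms.

7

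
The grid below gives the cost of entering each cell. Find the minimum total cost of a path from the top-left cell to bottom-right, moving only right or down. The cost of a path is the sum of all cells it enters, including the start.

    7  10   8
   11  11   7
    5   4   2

One optimal route is r0c0→r1c0→r2c0→r2c1→r2c2.
Its cost is 7 + 11 + 5 + 4 + 2 = 29.
(Top row then right column would cost 34.)

29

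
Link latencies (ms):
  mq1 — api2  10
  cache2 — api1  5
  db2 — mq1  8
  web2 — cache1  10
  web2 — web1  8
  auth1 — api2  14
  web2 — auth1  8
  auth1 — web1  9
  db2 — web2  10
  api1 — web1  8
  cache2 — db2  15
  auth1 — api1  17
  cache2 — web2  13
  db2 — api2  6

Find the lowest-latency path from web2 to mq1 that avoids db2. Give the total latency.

A few of the web2→mq1 routes:
web2 → web1 → auth1 → api2 → mq1: 8 + 9 + 14 + 10 = 41
web2 → cache2 → api1 → auth1 → api2 → mq1: 13 + 5 + 17 + 14 + 10 = 59
web2 → web1 → api1 → auth1 → api2 → mq1: 8 + 8 + 17 + 14 + 10 = 57
web2 → auth1 → api2 → mq1: 8 + 14 + 10 = 32
Shortest: 32 ms.

32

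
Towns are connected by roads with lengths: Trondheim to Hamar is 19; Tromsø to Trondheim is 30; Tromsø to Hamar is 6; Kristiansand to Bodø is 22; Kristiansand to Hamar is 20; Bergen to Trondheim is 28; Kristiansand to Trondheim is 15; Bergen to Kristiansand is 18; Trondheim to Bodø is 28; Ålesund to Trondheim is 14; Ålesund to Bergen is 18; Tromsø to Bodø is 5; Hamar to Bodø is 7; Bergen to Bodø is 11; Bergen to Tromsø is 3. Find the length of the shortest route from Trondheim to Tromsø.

Some routes from Trondheim to Tromsø:
Trondheim-Bergen-Tromsø: 28 + 3 = 31
Trondheim-Tromsø: 30
Trondheim-Hamar-Bodø-Tromsø: 19 + 7 + 5 = 31
Trondheim-Hamar-Tromsø: 19 + 6 = 25
Trondheim-Bodø-Tromsø: 28 + 5 = 33
Shortest: 25.

25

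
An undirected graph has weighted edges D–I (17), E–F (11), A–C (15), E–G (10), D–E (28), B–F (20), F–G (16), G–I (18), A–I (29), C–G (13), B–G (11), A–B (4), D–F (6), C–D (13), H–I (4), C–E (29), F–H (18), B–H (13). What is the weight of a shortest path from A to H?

17

Checking several routes:
A -> I -> H: 29 + 4 = 33
A -> B -> F -> H: 4 + 20 + 18 = 42
A -> B -> H: 4 + 13 = 17
A -> B -> G -> F -> H: 4 + 11 + 16 + 18 = 49
A -> B -> G -> I -> H: 4 + 11 + 18 + 4 = 37
Shortest: 17.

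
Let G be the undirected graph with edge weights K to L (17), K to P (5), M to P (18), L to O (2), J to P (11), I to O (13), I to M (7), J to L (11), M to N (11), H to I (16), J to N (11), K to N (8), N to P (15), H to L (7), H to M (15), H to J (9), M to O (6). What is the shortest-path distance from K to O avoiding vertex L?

25

Some routes from K to O avoiding L:
K → N → M → I → O: 8 + 11 + 7 + 13 = 39
K → P → N → M → O: 5 + 15 + 11 + 6 = 37
K → N → M → O: 8 + 11 + 6 = 25
K → P → M → O: 5 + 18 + 6 = 29
The minimum is 25.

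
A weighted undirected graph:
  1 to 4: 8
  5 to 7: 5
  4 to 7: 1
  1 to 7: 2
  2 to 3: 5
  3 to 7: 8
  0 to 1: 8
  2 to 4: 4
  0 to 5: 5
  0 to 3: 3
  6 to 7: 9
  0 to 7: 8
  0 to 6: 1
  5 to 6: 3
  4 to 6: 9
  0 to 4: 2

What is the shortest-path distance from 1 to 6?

Some routes from 1 to 6:
1-7-4-0-6: 2 + 1 + 2 + 1 = 6
1-4-0-6: 8 + 2 + 1 = 11
1-0-6: 8 + 1 = 9
1-7-5-6: 2 + 5 + 3 = 10
1-7-6: 2 + 9 = 11
The minimum is 6.

6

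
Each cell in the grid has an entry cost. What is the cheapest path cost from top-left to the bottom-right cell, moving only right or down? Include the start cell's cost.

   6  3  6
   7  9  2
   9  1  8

One optimal route is r0c0→r0c1→r0c2→r1c2→r2c2.
Its cost is 6 + 3 + 6 + 2 + 8 = 25.

25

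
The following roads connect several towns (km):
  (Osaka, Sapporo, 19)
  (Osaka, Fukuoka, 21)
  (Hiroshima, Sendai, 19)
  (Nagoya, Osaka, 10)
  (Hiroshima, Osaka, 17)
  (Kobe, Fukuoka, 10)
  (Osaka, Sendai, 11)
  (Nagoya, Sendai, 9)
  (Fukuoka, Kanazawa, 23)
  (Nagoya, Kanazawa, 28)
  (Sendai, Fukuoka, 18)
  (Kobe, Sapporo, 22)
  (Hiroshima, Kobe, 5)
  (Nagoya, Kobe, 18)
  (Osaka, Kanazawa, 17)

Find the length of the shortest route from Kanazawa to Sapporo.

36

Checking several routes:
Kanazawa -> Fukuoka -> Kobe -> Sapporo: 23 + 10 + 22 = 55
Kanazawa -> Fukuoka -> Osaka -> Sapporo: 23 + 21 + 19 = 63
Kanazawa -> Osaka -> Hiroshima -> Kobe -> Sapporo: 17 + 17 + 5 + 22 = 61
Kanazawa -> Osaka -> Sapporo: 17 + 19 = 36
Kanazawa -> Osaka -> Nagoya -> Kobe -> Sapporo: 17 + 10 + 18 + 22 = 67
Kanazawa -> Nagoya -> Osaka -> Sapporo: 28 + 10 + 19 = 57
Best route has total 36 km.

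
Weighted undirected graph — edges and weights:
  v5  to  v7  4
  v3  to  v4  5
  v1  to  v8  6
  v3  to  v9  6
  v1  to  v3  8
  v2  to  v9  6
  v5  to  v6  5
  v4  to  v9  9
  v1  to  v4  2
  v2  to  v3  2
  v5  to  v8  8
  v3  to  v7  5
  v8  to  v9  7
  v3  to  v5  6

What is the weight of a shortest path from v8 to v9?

7

A few of the v8→v9 routes:
v8→v9: 7
v8→v1→v4→v3→v9: 6 + 2 + 5 + 6 = 19
v8→v1→v3→v9: 6 + 8 + 6 = 20
v8→v5→v3→v9: 8 + 6 + 6 = 20
v8→v1→v4→v9: 6 + 2 + 9 = 17
v8→v1→v4→v3→v2→v9: 6 + 2 + 5 + 2 + 6 = 21
Best route has total 7.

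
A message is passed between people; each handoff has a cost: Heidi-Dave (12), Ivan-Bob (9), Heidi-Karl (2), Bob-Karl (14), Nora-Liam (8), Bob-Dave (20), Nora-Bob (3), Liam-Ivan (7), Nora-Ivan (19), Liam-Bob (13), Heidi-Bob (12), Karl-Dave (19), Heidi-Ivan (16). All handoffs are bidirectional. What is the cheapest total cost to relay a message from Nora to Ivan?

12

A few of the Nora→Ivan routes:
Nora - Liam - Ivan: 8 + 7 = 15
Nora - Bob - Liam - Ivan: 3 + 13 + 7 = 23
Nora - Bob - Ivan: 3 + 9 = 12
Nora - Ivan: 19
The minimum is 12.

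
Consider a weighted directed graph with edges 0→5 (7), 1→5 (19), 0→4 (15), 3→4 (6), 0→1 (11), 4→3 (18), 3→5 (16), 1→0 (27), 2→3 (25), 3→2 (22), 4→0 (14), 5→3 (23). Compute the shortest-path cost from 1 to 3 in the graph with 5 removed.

60

Paths from 1 to 3 avoiding 5:
1 -> 0 -> 4 -> 3: 27 + 15 + 18 = 60
The minimum is 60.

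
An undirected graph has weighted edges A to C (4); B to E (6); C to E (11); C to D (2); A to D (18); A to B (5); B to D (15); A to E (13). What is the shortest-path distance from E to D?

A few of the E→D routes:
E → A → C → D: 13 + 4 + 2 = 19
E → B → A → C → D: 6 + 5 + 4 + 2 = 17
E → B → D: 6 + 15 = 21
E → A → D: 13 + 18 = 31
E → C → D: 11 + 2 = 13
E → B → A → D: 6 + 5 + 18 = 29
Shortest: 13.

13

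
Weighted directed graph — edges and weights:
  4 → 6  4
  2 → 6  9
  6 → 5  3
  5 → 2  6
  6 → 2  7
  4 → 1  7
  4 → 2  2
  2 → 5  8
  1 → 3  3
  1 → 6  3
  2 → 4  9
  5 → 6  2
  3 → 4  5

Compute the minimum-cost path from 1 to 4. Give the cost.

8

Candidate routes:
1 - 6 - 2 - 4: 3 + 7 + 9 = 19
1 - 3 - 4: 3 + 5 = 8
1 - 6 - 5 - 2 - 4: 3 + 3 + 6 + 9 = 21
The minimum is 8.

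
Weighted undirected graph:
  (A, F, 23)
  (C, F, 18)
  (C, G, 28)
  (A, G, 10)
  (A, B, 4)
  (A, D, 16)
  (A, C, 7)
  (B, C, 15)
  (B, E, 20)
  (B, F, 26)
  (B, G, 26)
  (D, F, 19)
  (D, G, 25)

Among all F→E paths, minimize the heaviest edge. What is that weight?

A few of the F→E routes:
F-C-A-B-E: max(18, 7, 4, 20) = 20
F-D-A-C-B-E: max(19, 16, 7, 15, 20) = 20
F-D-A-B-E: max(19, 16, 4, 20) = 20
Smallest bottleneck: 20.

20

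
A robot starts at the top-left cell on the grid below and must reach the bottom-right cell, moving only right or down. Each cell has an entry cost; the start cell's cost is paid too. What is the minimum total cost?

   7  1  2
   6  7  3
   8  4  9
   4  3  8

30

Cheapest: r0c0 -> r0c1 -> r0c2 -> r1c2 -> r2c2 -> r3c2
  7 + 1 + 2 + 3 + 9 + 8 = 30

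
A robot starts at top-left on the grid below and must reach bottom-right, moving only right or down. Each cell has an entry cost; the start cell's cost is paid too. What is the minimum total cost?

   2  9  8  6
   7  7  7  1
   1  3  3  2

18

Cheapest: (0,0) -> (1,0) -> (2,0) -> (2,1) -> (2,2) -> (2,3)
  2 + 7 + 1 + 3 + 3 + 2 = 18
(Top row then right column would cost 28.)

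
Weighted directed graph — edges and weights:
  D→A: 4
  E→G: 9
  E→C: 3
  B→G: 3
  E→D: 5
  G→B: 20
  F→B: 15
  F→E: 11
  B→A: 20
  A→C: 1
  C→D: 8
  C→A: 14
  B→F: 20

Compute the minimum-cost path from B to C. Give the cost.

Paths from B to C:
B - A - C: 20 + 1 = 21
B - F - E - C: 20 + 11 + 3 = 34
B - F - E - D - A - C: 20 + 11 + 5 + 4 + 1 = 41
Shortest: 21.

21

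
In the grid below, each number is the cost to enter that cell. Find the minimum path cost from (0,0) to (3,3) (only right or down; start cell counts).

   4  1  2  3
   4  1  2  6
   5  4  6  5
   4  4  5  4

Path r0c0 r0c1 r1c1 r1c2 r1c3 r2c3 r3c3: 4 + 1 + 1 + 2 + 6 + 5 + 4 = 23.
(Top row then right column would cost 25.)

23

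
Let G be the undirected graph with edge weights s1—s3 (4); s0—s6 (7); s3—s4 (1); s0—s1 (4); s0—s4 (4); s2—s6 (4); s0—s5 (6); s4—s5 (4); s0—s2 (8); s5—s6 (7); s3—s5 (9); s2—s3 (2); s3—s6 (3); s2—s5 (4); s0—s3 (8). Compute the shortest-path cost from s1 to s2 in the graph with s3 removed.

12

A few of the s1→s2 routes:
s1-s0-s6-s2: 4 + 7 + 4 = 15
s1-s0-s5-s2: 4 + 6 + 4 = 14
s1-s0-s2: 4 + 8 = 12
s1-s0-s5-s6-s2: 4 + 6 + 7 + 4 = 21
s1-s0-s4-s5-s2: 4 + 4 + 4 + 4 = 16
The minimum is 12.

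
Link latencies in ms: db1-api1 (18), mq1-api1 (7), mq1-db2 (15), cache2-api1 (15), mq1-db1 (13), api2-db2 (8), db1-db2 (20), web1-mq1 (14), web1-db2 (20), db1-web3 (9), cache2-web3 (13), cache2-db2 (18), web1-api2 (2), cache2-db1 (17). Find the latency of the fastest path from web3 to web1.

36

Some routes from web3 to web1:
web3 - db1 - db2 - api2 - web1: 9 + 20 + 8 + 2 = 39
web3 - cache2 - db2 - api2 - web1: 13 + 18 + 8 + 2 = 41
web3 - db1 - mq1 - web1: 9 + 13 + 14 = 36
Shortest: 36 ms.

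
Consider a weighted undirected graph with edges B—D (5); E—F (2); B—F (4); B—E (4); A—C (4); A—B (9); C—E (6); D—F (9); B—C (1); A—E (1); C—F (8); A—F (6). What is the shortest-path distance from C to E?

5

Comparing a few candidate routes:
C - B - E: 1 + 4 = 5
C - B - F - E: 1 + 4 + 2 = 7
C - A - E: 4 + 1 = 5
C - E: 6
Shortest: 5.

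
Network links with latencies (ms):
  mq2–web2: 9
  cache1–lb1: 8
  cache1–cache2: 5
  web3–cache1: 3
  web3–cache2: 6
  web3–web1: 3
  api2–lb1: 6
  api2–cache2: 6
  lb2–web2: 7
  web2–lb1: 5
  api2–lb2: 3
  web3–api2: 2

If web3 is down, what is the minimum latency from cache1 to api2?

Routes from cache1 to api2 avoiding web3:
cache1→lb1→api2: 8 + 6 = 14
cache1→cache2→api2: 5 + 6 = 11
cache1→lb1→web2→lb2→api2: 8 + 5 + 7 + 3 = 23
Best route has total 11 ms.

11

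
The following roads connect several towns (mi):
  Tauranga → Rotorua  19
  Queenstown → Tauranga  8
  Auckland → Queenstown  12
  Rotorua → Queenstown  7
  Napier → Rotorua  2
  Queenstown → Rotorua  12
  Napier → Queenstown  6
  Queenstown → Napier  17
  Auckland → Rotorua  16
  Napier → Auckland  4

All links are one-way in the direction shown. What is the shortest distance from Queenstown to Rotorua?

12

Paths from Queenstown to Rotorua:
Queenstown - Napier - Rotorua: 17 + 2 = 19
Queenstown - Rotorua: 12
Queenstown - Tauranga - Rotorua: 8 + 19 = 27
Queenstown - Napier - Auckland - Rotorua: 17 + 4 + 16 = 37
The minimum is 12 mi.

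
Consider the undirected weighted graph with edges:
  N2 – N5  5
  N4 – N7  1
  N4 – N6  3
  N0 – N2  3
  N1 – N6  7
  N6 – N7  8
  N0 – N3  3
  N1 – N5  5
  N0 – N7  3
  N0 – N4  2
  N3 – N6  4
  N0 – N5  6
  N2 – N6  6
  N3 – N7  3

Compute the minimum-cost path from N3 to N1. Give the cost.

Checking several routes:
N3-N6-N1: 4 + 7 = 11
N3-N7-N4-N6-N1: 3 + 1 + 3 + 7 = 14
N3-N0-N5-N1: 3 + 6 + 5 = 14
N3-N0-N4-N6-N1: 3 + 2 + 3 + 7 = 15
Best route has total 11.

11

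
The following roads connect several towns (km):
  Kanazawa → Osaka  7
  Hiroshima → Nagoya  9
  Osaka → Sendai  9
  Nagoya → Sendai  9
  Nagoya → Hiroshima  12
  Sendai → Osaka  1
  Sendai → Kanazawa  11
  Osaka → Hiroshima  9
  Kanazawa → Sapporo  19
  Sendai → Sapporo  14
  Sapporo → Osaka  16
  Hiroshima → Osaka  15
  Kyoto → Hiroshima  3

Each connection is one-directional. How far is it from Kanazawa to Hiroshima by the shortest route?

16

Paths from Kanazawa to Hiroshima:
Kanazawa -> Osaka -> Hiroshima: 7 + 9 = 16
Kanazawa -> Sapporo -> Osaka -> Hiroshima: 19 + 16 + 9 = 44
Best route has total 16 km.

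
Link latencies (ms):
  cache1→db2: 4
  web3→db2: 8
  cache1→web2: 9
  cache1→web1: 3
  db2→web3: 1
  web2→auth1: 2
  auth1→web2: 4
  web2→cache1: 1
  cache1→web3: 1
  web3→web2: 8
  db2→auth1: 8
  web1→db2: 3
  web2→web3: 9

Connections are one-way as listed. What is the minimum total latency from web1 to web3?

Routes from web1 to web3:
web1 - db2 - web3: 3 + 1 = 4
web1 - db2 - auth1 - web2 - cache1 - web3: 3 + 8 + 4 + 1 + 1 = 17
web1 - db2 - auth1 - web2 - web3: 3 + 8 + 4 + 9 = 24
The minimum is 4 ms.

4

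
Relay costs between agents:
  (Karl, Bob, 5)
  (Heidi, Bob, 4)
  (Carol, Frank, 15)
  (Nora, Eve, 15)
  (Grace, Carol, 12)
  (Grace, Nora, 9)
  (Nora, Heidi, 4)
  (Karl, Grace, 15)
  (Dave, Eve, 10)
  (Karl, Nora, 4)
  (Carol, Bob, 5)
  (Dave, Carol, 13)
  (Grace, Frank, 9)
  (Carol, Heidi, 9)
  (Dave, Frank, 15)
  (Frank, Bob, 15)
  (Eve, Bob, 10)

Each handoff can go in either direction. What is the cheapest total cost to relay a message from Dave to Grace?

24

Checking several routes:
Dave→Carol→Grace: 13 + 12 = 25
Dave→Eve→Nora→Grace: 10 + 15 + 9 = 34
Dave→Frank→Grace: 15 + 9 = 24
Shortest: 24.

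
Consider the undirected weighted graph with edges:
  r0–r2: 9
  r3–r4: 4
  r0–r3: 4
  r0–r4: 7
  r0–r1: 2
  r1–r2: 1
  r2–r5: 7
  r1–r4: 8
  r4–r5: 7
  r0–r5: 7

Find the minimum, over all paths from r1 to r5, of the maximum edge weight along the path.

7

Comparing a few candidate routes:
r1 → r0 → r4 → r5: max(2, 7, 7) = 7
r1 → r4 → r0 → r5: max(8, 7, 7) = 8
r1 → r0 → r3 → r4 → r5: max(2, 4, 4, 7) = 7
r1 → r2 → r5: max(1, 7) = 7
r1 → r0 → r5: max(2, 7) = 7
r1 → r4 → r5: max(8, 7) = 8
The minimum achievable maximum is 7.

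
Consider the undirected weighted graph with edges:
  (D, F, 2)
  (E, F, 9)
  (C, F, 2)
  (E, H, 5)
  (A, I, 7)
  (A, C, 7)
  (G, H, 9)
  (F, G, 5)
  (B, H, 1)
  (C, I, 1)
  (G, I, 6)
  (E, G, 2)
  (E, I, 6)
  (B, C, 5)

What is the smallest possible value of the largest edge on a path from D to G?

5

A few of the D→G routes:
D-F-C-B-H-E-G: max(2, 2, 5, 1, 5, 2) = 5
D-F-G: max(2, 5) = 5
D-F-C-B-H-E-I-G: max(2, 2, 5, 1, 5, 6, 6) = 6
The minimum achievable maximum is 5.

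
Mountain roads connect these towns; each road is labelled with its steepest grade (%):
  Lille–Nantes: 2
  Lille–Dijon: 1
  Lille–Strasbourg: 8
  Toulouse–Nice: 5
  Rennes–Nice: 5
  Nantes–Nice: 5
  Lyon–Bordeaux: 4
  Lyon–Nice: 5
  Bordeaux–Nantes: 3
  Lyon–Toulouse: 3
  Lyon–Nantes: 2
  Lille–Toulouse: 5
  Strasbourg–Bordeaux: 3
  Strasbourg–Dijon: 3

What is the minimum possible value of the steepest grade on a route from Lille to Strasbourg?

3

Checking several routes:
Lille-Dijon-Strasbourg: max(1, 3) = 3
Lille-Nantes-Bordeaux-Strasbourg: max(2, 3, 3) = 3
Lille-Nantes-Nice-Lyon-Bordeaux-Strasbourg: max(2, 5, 5, 4, 3) = 5
Lille-Nantes-Lyon-Bordeaux-Strasbourg: max(2, 2, 4, 3) = 4
The minimum achievable maximum is 3%.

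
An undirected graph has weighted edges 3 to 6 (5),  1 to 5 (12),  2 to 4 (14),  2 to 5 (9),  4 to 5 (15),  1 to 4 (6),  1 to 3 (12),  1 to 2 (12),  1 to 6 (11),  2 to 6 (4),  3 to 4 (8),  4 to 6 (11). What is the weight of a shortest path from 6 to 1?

Some routes from 6 to 1:
6 - 3 - 1: 5 + 12 = 17
6 - 1: 11
6 - 4 - 1: 11 + 6 = 17
6 - 2 - 1: 4 + 12 = 16
The minimum is 11.

11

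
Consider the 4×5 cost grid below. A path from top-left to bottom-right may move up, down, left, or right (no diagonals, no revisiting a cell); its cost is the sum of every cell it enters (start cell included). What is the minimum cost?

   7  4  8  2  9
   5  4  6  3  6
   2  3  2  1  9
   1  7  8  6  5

31

Cheapest: [0,0] [1,0] [2,0] [2,1] [2,2] [2,3] [3,3] [3,4]
  7 + 5 + 2 + 3 + 2 + 1 + 6 + 5 = 31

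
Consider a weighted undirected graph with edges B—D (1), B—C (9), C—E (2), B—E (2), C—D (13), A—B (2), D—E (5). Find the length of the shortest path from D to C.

5

Paths from D to C:
D→E→B→C: 5 + 2 + 9 = 16
D→C: 13
D→B→E→C: 1 + 2 + 2 = 5
D→B→C: 1 + 9 = 10
D→E→C: 5 + 2 = 7
Best route has total 5.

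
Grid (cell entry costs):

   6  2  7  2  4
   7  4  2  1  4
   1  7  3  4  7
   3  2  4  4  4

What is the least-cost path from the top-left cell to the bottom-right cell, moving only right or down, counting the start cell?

One optimal route is (0,0) → (0,1) → (1,1) → (1,2) → (1,3) → (2,3) → (3,3) → (3,4).
Its cost is 6 + 2 + 4 + 2 + 1 + 4 + 4 + 4 = 27.

27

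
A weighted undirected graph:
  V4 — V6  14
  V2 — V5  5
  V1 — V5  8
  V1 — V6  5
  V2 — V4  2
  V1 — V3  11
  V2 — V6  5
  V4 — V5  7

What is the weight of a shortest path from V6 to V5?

Candidate routes:
V6→V2→V5: 5 + 5 = 10
V6→V4→V5: 14 + 7 = 21
V6→V4→V2→V5: 14 + 2 + 5 = 21
V6→V1→V5: 5 + 8 = 13
V6→V2→V4→V5: 5 + 2 + 7 = 14
Best route has total 10.

10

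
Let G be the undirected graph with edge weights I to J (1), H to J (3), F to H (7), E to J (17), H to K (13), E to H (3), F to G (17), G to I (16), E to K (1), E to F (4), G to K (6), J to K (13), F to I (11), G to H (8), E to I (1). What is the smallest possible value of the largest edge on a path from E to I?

1

A few of the E→I routes:
E -> K -> G -> H -> J -> I: max(1, 6, 8, 3, 1) = 8
E -> I: max(1) = 1
E -> H -> F -> I: max(3, 7, 11) = 11
E -> H -> J -> I: max(3, 3, 1) = 3
E -> K -> G -> H -> F -> I: max(1, 6, 8, 7, 11) = 11
E -> F -> H -> J -> I: max(4, 7, 3, 1) = 7
Smallest bottleneck: 1.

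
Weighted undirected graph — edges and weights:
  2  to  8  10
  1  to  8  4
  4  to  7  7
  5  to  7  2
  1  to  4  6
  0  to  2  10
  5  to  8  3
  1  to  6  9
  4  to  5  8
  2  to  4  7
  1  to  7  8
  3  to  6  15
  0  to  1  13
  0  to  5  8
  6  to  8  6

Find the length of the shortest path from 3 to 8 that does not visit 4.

Comparing a few candidate routes:
3→6→1→0→5→8: 15 + 9 + 13 + 8 + 3 = 48
3→6→8: 15 + 6 = 21
3→6→1→7→5→8: 15 + 9 + 8 + 2 + 3 = 37
3→6→1→8: 15 + 9 + 4 = 28
Shortest: 21.

21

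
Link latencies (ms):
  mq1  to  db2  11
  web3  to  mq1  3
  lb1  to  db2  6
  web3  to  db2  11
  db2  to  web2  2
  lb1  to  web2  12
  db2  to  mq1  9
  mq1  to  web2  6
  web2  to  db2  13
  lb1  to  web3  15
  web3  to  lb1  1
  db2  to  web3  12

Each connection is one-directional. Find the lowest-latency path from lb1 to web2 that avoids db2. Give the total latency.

12

Candidate routes:
lb1 - web3 - mq1 - web2: 15 + 3 + 6 = 24
lb1 - web2: 12
Shortest: 12 ms.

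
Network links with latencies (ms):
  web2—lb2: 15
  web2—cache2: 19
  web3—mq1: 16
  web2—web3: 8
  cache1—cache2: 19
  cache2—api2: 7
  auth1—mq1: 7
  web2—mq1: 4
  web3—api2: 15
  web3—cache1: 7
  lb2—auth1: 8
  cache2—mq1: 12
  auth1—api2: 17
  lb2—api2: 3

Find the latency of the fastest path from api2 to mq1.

18

A few of the api2→mq1 routes:
api2-cache2-web2-mq1: 7 + 19 + 4 = 30
api2-lb2-auth1-mq1: 3 + 8 + 7 = 18
api2-cache2-mq1: 7 + 12 = 19
api2-web3-web2-mq1: 15 + 8 + 4 = 27
api2-auth1-mq1: 17 + 7 = 24
api2-lb2-web2-mq1: 3 + 15 + 4 = 22
Best route has total 18 ms.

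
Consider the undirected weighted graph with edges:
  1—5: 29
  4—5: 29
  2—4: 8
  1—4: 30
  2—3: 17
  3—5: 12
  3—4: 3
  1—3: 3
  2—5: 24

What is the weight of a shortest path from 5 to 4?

Some routes from 5 to 4:
5 - 4: 29
5 - 3 - 4: 12 + 3 = 15
5 - 2 - 4: 24 + 8 = 32
Shortest: 15.

15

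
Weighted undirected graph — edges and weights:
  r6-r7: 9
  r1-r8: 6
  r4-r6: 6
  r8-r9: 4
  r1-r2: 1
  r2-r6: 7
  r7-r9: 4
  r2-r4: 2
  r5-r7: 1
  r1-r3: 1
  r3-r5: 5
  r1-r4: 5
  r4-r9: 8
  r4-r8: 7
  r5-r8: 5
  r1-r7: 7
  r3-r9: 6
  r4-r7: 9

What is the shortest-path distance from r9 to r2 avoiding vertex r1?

10

Some routes from r9 to r2 avoiding r1:
r9 → r4 → r2: 8 + 2 = 10
r9 → r7 → r4 → r2: 4 + 9 + 2 = 15
r9 → r8 → r4 → r2: 4 + 7 + 2 = 13
Best route has total 10.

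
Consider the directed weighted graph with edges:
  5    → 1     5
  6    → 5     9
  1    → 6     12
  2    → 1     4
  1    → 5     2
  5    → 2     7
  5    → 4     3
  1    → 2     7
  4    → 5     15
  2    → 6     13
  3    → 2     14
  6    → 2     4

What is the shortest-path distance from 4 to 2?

Routes from 4 to 2:
4-5-2: 15 + 7 = 22
4-5-1-2: 15 + 5 + 7 = 27
4-5-1-6-2: 15 + 5 + 12 + 4 = 36
Best route has total 22.

22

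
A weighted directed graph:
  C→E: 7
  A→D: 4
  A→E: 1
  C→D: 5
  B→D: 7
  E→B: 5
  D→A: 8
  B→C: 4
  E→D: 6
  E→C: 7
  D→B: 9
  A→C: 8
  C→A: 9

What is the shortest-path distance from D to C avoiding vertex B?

16

Routes from D to C avoiding B:
D - A - E - C: 8 + 1 + 7 = 16
D - A - C: 8 + 8 = 16
Shortest: 16.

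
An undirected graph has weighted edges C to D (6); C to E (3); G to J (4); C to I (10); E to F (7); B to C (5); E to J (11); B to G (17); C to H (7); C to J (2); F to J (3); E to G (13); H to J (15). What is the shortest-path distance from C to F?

5

Comparing a few candidate routes:
C → E → F: 3 + 7 = 10
C → J → F: 2 + 3 = 5
C → E → J → F: 3 + 11 + 3 = 17
C → J → E → F: 2 + 11 + 7 = 20
The minimum is 5.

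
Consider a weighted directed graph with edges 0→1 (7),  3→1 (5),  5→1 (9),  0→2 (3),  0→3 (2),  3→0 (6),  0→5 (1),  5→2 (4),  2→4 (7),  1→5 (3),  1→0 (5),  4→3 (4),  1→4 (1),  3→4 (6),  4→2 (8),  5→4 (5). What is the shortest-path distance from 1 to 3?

5

A few of the 1→3 routes:
1 - 5 - 4 - 3: 3 + 5 + 4 = 12
1 - 4 - 3: 1 + 4 = 5
1 - 5 - 2 - 4 - 3: 3 + 4 + 7 + 4 = 18
1 - 0 - 2 - 4 - 3: 5 + 3 + 7 + 4 = 19
1 - 0 - 3: 5 + 2 = 7
1 - 0 - 5 - 4 - 3: 5 + 1 + 5 + 4 = 15
The minimum is 5.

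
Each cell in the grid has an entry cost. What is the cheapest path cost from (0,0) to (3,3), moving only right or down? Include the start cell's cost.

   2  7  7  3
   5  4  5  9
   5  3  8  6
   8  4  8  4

Best path: [0,0] → [1,0] → [1,1] → [2,1] → [3,1] → [3,2] → [3,3]
Cost: 2 + 5 + 4 + 3 + 4 + 8 + 4 = 30
(Top row then right column would cost 38.)

30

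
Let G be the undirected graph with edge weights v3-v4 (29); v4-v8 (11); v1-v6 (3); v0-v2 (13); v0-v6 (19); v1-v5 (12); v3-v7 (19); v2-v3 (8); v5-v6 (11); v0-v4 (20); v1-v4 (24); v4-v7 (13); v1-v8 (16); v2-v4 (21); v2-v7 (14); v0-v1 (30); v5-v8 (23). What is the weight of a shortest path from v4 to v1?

24

Comparing a few candidate routes:
v4 → v0 → v6 → v1: 20 + 19 + 3 = 42
v4 → v1: 24
v4 → v8 → v1: 11 + 16 = 27
The minimum is 24.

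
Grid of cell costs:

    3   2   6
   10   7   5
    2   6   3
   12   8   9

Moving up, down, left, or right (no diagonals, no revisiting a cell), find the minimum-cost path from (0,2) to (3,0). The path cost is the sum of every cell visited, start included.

Path [0,2] → [1,2] → [2,2] → [2,1] → [2,0] → [3,0]: 6 + 5 + 3 + 6 + 2 + 12 = 34.

34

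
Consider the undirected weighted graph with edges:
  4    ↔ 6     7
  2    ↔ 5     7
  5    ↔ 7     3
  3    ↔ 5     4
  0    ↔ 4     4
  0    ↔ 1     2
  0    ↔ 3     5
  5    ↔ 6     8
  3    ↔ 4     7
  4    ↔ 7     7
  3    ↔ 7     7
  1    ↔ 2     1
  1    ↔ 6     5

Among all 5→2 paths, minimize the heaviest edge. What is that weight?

5

Comparing a few candidate routes:
5 - 3 - 0 - 1 - 2: max(4, 5, 2, 1) = 5
5 - 7 - 3 - 0 - 1 - 2: max(3, 7, 5, 2, 1) = 7
5 - 7 - 3 - 0 - 4 - 6 - 1 - 2: max(3, 7, 5, 4, 7, 5, 1) = 7
Best route has worst link 5.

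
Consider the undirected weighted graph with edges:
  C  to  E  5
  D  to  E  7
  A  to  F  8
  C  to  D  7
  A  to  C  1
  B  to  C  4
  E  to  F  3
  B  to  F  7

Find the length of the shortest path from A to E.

6

Checking several routes:
A -> C -> B -> F -> E: 1 + 4 + 7 + 3 = 15
A -> F -> E: 8 + 3 = 11
A -> C -> D -> E: 1 + 7 + 7 = 15
A -> C -> E: 1 + 5 = 6
Best route has total 6.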